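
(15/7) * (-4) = -60/7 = -8.57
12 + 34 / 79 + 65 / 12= 16919 / 948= 17.85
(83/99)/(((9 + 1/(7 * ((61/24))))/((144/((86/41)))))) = 6.36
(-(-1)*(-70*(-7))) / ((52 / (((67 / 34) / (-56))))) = -2345 / 7072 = -0.33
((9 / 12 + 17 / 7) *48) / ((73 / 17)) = 35.53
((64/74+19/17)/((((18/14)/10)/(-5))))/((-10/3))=43645/1887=23.13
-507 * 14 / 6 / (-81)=1183 / 81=14.60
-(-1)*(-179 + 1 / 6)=-1073 / 6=-178.83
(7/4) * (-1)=-7/4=-1.75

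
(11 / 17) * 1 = 11 / 17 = 0.65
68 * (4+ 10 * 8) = 5712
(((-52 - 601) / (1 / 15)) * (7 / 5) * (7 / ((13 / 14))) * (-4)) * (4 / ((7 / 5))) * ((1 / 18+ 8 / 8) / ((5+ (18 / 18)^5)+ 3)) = 48635440 / 351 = 138562.51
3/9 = 1/3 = 0.33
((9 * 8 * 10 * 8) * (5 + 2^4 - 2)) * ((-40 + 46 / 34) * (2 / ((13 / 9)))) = -5856278.01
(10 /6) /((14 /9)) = 1.07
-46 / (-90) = 23 / 45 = 0.51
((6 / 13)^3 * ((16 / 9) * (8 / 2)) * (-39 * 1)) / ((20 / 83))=-113.16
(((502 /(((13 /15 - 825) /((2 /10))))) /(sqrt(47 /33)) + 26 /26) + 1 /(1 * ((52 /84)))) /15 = 34 /195 - 251 * sqrt(1551) /1452535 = 0.17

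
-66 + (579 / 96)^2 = -30335 / 1024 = -29.62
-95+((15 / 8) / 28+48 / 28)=-2983 / 32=-93.22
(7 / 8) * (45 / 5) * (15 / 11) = 945 / 88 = 10.74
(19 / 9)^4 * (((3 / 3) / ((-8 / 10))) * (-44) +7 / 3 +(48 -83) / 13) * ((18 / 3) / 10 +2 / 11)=11941704193 / 14073345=848.53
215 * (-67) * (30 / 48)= -9003.12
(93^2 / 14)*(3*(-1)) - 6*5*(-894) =349533 / 14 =24966.64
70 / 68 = 35 / 34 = 1.03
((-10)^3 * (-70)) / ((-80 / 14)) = -12250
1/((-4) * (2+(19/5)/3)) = -15/196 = -0.08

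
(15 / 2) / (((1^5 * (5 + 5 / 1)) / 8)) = 6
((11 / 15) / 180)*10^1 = 11 / 270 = 0.04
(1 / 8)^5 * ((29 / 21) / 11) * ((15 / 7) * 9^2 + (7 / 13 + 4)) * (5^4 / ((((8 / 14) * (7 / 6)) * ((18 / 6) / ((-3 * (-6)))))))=3.84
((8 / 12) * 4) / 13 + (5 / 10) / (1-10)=35 / 234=0.15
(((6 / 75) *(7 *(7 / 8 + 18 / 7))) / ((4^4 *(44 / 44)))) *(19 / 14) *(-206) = -377701 / 179200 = -2.11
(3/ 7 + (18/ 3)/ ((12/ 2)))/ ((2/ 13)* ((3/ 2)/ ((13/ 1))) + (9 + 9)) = 338/ 4263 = 0.08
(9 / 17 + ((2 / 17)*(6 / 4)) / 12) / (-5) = -37 / 340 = -0.11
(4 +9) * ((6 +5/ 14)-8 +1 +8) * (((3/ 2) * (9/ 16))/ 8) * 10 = 180765/ 1792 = 100.87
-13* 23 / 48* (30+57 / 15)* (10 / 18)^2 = -252655 / 3888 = -64.98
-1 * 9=-9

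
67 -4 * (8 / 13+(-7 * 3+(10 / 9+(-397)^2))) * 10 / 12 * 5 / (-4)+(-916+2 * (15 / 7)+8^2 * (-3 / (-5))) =8056718554 / 12285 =655817.55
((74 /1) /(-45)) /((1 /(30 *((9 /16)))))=-111 /4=-27.75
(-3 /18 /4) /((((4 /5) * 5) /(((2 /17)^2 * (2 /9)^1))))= -1 /31212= -0.00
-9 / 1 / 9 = -1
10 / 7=1.43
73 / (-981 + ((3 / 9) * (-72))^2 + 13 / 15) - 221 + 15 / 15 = -1334735 / 6062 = -220.18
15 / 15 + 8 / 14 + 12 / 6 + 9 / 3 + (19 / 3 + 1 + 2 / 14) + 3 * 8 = 38.05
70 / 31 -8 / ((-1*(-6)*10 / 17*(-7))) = 8404 / 3255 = 2.58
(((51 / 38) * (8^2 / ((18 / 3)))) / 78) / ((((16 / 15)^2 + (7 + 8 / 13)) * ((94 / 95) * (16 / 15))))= 95625 / 4813364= 0.02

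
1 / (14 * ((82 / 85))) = 85 / 1148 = 0.07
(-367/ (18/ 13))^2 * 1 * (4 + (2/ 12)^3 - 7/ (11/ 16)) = -334084346557/ 769824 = -433974.97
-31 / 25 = -1.24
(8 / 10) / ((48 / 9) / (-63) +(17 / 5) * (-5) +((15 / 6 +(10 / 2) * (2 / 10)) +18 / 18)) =-1512 / 23785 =-0.06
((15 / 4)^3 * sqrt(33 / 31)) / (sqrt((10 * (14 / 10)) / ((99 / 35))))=22275 * sqrt(930) / 27776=24.46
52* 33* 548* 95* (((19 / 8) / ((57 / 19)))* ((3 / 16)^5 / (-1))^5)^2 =160778840786431276021325544037635 / 6427752177035961102167848369364650410088811975131171341205504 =0.00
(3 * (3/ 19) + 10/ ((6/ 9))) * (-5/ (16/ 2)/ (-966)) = 35/ 3496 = 0.01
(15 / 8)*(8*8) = 120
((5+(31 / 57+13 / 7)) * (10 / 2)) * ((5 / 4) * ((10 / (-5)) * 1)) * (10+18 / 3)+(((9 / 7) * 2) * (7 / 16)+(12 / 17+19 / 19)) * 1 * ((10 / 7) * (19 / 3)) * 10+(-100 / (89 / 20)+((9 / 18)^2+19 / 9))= -1244.18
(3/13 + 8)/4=107/52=2.06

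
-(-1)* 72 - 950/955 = 13562/191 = 71.01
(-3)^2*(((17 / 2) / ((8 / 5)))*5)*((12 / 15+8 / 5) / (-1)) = -2295 / 4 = -573.75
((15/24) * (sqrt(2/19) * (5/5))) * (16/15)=2 * sqrt(38)/57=0.22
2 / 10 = 1 / 5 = 0.20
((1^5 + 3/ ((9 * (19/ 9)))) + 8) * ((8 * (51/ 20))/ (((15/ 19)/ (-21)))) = -124236/ 25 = -4969.44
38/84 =19/42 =0.45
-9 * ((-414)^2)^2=-264389299344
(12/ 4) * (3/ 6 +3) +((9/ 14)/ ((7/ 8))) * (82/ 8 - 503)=-34449/ 98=-351.52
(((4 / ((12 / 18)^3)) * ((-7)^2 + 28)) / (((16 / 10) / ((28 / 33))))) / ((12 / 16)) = 735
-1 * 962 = -962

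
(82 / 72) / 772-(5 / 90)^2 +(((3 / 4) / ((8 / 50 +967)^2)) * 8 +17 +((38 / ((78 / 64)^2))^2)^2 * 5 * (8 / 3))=165557728470527183628389534043199 / 28986252638258015902951344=5711594.75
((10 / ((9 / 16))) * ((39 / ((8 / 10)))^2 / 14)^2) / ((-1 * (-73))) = 803278125 / 114464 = 7017.74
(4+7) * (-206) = -2266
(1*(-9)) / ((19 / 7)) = -63 / 19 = -3.32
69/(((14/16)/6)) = 3312/7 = 473.14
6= 6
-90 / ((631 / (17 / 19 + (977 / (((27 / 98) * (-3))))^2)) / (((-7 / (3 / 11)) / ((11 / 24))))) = 97540097390960 / 8739981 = 11160218.47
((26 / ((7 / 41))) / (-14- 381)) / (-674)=533 / 931805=0.00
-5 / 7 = -0.71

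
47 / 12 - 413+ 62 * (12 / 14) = -29899 / 84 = -355.94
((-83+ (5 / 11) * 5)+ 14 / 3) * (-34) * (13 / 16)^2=3605615 / 2112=1707.20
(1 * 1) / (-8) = -1 / 8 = -0.12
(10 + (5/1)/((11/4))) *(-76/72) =-12.47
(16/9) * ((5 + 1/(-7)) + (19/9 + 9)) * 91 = 209248/81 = 2583.31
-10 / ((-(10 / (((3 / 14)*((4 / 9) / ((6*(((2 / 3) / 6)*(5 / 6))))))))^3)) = 54 / 1071875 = 0.00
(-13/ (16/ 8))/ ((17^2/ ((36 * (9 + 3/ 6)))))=-2223/ 289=-7.69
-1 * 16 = -16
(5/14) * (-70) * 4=-100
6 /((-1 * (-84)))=1 /14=0.07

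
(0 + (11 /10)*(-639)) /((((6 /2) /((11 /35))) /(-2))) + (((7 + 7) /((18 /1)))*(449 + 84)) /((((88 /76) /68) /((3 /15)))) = 86909437 /17325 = 5016.42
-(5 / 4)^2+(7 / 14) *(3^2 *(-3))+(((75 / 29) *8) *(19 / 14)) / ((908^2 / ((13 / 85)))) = -15.06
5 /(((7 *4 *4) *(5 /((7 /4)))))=1 /64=0.02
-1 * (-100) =100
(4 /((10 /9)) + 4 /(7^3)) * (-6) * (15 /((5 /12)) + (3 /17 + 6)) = -26646588 /29155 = -913.96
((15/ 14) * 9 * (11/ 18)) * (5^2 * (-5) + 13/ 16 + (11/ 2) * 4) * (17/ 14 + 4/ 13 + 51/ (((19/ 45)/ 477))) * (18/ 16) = -483757977119175/ 12393472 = -39033289.23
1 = 1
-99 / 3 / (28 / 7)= -33 / 4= -8.25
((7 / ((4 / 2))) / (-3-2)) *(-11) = 7.70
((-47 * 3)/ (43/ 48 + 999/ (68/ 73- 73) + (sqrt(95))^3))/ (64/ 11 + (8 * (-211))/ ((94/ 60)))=3767160286778823/ 1892864799826708440317 + 27601479175826160 * sqrt(95)/ 1892864799826708440317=0.00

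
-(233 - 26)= -207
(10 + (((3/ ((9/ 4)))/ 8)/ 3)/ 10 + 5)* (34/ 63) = 45917/ 5670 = 8.10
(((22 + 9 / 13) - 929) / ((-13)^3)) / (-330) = -5891 / 4712565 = -0.00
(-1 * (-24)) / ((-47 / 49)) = -1176 / 47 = -25.02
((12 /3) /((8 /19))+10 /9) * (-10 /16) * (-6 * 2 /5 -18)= 3247 /24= 135.29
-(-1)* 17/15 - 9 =-118/15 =-7.87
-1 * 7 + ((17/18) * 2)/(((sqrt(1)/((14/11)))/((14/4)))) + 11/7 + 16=13157/693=18.99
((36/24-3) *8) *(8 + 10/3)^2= -4624/3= -1541.33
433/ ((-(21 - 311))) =433/ 290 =1.49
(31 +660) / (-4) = -691 / 4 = -172.75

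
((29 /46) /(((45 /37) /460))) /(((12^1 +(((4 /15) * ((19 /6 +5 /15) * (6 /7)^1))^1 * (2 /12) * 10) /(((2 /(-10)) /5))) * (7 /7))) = -1073 /96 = -11.18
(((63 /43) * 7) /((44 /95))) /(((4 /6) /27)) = 3393495 /3784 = 896.80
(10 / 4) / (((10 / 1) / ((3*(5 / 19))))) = 0.20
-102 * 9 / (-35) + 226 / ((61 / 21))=222108 / 2135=104.03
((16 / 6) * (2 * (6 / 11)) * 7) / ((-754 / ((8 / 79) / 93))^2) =3584 / 84390870220371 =0.00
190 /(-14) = -95 /7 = -13.57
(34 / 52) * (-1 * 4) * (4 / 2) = -68 / 13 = -5.23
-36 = -36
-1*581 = -581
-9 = -9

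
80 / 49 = 1.63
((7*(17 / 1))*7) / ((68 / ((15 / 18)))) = 10.21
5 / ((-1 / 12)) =-60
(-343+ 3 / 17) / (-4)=1457 / 17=85.71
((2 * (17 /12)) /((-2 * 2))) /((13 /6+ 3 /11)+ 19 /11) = -17 /100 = -0.17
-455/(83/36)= -16380/83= -197.35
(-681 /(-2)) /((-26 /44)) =-7491 /13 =-576.23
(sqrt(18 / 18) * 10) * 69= 690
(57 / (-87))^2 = 361 / 841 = 0.43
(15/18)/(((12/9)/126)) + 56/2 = 427/4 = 106.75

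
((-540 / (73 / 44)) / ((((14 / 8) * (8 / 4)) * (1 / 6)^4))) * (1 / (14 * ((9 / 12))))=-41057280 / 3577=-11478.13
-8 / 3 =-2.67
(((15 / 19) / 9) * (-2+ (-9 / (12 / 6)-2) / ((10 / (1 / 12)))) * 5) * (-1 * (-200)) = -61625 / 342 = -180.19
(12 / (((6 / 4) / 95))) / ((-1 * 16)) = -95 / 2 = -47.50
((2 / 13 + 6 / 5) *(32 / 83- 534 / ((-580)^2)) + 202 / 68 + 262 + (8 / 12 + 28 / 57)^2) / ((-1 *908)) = -371492506870221 / 1264152363461000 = -0.29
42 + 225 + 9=276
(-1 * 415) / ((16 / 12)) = -1245 / 4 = -311.25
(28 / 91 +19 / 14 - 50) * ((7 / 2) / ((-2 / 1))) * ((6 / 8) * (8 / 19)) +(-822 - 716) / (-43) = 139703 / 2236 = 62.48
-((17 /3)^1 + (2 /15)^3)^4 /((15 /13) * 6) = -1742110259335065373 /11677170410156250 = -149.19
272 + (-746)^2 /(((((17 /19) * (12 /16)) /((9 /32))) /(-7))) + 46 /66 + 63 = -1831534891 /1122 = -1632384.04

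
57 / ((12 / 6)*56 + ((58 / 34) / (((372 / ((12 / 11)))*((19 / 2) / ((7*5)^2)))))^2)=691494385593 / 1363773912788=0.51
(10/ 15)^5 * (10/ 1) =320/ 243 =1.32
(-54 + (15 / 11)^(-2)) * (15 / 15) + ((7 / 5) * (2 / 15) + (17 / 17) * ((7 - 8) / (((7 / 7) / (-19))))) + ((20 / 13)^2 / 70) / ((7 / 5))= -63818072 / 1863225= -34.25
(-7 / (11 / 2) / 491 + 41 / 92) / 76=11587 / 1987568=0.01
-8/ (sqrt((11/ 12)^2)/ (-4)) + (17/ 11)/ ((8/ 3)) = 3123/ 88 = 35.49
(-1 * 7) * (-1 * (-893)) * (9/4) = -56259/4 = -14064.75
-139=-139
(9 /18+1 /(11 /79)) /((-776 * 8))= -169 /136576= -0.00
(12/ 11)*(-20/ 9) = -80/ 33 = -2.42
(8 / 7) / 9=8 / 63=0.13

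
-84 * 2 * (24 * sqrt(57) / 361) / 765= -448 * sqrt(57) / 30685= -0.11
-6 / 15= -2 / 5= -0.40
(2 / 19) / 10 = 1 / 95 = 0.01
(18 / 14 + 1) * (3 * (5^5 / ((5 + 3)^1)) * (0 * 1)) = 0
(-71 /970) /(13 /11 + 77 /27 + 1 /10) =-21087 /1190869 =-0.02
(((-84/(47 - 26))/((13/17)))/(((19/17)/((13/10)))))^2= 334084/9025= 37.02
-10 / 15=-2 / 3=-0.67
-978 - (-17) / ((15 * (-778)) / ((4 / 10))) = -28533167 / 29175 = -978.00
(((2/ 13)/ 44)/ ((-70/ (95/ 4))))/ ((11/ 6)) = -57/ 88088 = -0.00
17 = 17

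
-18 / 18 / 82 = -1 / 82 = -0.01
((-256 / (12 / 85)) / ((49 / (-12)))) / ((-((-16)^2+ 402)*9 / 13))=-141440 / 145089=-0.97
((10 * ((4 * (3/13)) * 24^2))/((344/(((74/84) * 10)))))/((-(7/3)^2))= -4795200/191737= -25.01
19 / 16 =1.19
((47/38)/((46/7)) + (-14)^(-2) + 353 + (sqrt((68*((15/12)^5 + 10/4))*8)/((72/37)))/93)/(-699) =-15125857/29935374 - 37*sqrt(193290)/37444032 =-0.51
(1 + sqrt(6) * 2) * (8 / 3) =8 / 3 + 16 * sqrt(6) / 3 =15.73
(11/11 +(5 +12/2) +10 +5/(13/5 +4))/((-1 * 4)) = -751/132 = -5.69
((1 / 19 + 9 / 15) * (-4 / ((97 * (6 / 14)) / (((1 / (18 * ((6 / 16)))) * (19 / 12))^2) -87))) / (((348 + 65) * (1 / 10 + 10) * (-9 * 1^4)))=4712 / 45302159331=0.00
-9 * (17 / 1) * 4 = -612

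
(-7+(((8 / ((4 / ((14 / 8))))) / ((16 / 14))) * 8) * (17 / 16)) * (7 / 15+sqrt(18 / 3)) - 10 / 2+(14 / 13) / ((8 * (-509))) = 4108877 / 1058720+609 * sqrt(6) / 32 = 50.50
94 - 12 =82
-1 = -1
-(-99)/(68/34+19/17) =1683/53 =31.75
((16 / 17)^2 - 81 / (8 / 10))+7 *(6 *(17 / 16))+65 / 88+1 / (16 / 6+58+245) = -641299731 / 11660572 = -55.00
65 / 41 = 1.59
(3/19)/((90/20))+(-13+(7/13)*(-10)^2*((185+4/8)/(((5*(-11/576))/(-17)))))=14494894003/8151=1778296.41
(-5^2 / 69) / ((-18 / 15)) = 125 / 414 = 0.30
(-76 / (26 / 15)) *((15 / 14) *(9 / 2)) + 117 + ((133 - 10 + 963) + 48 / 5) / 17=-463389 / 15470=-29.95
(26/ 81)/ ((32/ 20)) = 65/ 324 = 0.20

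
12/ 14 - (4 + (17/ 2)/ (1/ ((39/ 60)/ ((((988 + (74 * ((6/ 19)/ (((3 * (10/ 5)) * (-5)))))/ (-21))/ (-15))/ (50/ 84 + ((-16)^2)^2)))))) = 1212885961447/ 220767008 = 5493.96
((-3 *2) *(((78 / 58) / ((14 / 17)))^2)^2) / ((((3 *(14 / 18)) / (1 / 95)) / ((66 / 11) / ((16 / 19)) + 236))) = -676466391069261 / 14454922468672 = -46.80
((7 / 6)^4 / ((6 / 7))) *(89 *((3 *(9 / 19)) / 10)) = 1495823 / 54720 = 27.34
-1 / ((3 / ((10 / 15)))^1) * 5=-1.11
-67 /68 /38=-67 /2584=-0.03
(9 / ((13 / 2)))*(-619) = -11142 / 13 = -857.08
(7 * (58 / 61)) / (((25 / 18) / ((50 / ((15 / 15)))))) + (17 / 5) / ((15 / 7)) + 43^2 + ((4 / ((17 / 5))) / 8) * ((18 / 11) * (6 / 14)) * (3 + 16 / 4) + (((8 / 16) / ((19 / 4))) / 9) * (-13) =101955905881 / 48764925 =2090.76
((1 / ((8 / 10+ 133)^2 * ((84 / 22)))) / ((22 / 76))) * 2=950 / 9398781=0.00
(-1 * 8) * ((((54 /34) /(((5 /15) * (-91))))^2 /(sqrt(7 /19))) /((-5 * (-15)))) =-17496 * sqrt(133) /418811575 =-0.00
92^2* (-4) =-33856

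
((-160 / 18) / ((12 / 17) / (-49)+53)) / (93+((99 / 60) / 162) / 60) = -479808000 / 265987702307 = -0.00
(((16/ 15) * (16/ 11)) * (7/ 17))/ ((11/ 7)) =12544/ 30855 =0.41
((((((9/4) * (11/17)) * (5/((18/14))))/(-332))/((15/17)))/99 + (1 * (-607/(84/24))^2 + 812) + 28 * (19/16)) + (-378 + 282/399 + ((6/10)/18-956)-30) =4933759891531/166909680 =29559.46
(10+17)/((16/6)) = 10.12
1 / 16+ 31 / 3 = 499 / 48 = 10.40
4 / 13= 0.31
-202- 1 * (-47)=-155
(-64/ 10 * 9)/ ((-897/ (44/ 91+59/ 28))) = 984/ 5915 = 0.17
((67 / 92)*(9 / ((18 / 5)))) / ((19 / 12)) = 1005 / 874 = 1.15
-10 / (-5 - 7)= 5 / 6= 0.83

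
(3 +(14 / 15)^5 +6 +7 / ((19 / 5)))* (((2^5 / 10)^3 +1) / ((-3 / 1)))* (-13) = 1016064476882 / 601171875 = 1690.14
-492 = -492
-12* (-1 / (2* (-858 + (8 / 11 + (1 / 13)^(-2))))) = -66 / 7571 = -0.01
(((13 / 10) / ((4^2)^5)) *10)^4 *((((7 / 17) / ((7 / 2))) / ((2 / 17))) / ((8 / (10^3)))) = 0.00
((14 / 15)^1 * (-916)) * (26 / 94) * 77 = -12836824 / 705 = -18208.26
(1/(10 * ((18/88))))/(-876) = -11/19710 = -0.00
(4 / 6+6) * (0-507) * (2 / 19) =-6760 / 19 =-355.79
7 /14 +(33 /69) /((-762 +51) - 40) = 17251 /34546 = 0.50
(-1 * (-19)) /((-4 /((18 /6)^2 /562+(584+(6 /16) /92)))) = -2774.10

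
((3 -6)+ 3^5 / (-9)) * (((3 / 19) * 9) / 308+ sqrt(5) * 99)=-2970 * sqrt(5) -405 / 2926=-6641.26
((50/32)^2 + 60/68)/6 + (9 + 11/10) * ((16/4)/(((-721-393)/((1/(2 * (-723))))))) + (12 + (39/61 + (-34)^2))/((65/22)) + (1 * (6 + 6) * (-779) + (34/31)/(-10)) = -1285632569603722819/143613744401920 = -8952.02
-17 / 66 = -0.26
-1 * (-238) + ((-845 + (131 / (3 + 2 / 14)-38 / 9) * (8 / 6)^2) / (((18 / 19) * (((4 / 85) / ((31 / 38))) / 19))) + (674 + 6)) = -34605248263 / 128304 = -269712.93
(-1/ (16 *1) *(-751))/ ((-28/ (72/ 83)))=-6759/ 4648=-1.45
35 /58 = 0.60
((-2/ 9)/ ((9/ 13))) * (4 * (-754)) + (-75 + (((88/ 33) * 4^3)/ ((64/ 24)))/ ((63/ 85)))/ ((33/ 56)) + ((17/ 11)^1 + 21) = 899824/ 891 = 1009.90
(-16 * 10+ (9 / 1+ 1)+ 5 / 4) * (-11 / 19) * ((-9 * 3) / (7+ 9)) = -176715 / 1216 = -145.32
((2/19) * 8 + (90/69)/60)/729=755/637146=0.00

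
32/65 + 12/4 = 227/65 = 3.49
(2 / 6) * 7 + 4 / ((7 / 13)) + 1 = 10.76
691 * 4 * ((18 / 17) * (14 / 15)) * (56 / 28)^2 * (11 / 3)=3405248 / 85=40061.74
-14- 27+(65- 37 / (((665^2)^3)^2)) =179502699967106280008820474609374963 / 7479279165296095000367519775390625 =24.00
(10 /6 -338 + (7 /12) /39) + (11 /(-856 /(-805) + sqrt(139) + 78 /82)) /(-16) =-30847993401029029 /91725391925856 -11982630275 * sqrt(139) /2351933126304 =-336.37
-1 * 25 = -25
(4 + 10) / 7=2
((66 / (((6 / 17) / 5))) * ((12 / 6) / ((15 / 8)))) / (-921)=-2992 / 2763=-1.08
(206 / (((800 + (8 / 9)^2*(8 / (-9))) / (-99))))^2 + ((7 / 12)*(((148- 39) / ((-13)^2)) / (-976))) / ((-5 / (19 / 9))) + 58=83755820509455471583 / 118130615081706240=709.01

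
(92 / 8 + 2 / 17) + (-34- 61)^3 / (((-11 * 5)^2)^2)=28682769 / 2488970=11.52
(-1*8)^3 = -512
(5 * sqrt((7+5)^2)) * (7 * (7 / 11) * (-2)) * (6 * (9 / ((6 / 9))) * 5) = -2381400 / 11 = -216490.91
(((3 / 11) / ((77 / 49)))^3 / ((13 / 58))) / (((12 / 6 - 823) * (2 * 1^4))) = -268569 / 18907870553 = -0.00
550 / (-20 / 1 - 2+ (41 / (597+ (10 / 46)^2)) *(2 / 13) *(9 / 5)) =-5645604250 / 225628969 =-25.02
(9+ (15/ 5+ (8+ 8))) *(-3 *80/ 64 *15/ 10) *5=-1575/ 2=-787.50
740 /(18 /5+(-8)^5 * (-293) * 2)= 1850 /48005129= 0.00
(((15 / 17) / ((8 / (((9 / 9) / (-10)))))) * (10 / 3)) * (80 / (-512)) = 25 / 4352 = 0.01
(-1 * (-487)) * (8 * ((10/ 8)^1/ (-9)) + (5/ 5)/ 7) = -29707/ 63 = -471.54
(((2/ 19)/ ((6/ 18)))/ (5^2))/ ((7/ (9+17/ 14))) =429/ 23275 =0.02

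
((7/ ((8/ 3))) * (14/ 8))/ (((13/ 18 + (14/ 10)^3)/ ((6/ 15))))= 0.53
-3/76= -0.04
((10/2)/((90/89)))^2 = 7921/324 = 24.45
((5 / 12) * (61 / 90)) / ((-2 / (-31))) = 1891 / 432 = 4.38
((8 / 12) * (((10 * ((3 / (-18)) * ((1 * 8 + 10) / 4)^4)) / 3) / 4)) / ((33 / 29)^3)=-1097505 / 42592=-25.77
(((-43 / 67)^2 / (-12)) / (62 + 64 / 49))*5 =-453005 / 167098536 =-0.00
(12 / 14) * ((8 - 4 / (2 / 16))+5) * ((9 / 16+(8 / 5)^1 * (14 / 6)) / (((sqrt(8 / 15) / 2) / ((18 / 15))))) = -229.91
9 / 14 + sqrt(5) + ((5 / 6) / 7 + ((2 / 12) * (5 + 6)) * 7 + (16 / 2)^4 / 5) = sqrt(5) + 174887 / 210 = 835.03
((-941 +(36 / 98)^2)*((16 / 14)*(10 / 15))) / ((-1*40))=4518034 / 252105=17.92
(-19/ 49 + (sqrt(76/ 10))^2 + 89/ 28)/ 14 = 10183/ 13720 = 0.74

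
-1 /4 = -0.25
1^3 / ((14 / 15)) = 15 / 14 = 1.07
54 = 54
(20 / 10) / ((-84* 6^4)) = -1 / 54432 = -0.00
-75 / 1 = -75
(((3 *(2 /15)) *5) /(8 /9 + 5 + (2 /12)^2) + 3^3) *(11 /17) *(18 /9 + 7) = 192159 /1207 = 159.20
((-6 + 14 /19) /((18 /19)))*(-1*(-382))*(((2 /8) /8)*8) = -4775 /9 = -530.56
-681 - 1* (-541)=-140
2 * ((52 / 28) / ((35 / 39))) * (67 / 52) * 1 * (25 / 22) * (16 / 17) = 52260 / 9163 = 5.70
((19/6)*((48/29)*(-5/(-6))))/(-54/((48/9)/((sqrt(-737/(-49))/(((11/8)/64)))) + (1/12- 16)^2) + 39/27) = 4505850863195460/1270204550358941- 3350833920*sqrt(737)/1270204550358941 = 3.55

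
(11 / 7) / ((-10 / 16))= -88 / 35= -2.51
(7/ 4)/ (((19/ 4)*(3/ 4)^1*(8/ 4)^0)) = 28/ 57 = 0.49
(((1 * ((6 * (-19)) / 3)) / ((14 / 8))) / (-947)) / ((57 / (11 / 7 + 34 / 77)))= 1240 / 1531299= 0.00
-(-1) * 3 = 3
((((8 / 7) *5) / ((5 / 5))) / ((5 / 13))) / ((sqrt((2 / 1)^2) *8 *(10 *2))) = 13 / 280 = 0.05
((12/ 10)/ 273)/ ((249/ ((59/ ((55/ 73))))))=8614/ 6231225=0.00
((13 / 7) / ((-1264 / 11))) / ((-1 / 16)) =143 / 553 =0.26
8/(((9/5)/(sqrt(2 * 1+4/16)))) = 20/3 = 6.67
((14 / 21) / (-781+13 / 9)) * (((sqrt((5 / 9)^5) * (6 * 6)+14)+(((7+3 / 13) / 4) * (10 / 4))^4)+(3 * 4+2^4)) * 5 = -50353327455 / 25649148928 - 125 * sqrt(5) / 7893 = -2.00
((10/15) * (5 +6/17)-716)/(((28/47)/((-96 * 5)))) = 574016.13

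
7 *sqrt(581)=168.73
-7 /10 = -0.70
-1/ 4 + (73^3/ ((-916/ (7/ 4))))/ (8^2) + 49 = 37.14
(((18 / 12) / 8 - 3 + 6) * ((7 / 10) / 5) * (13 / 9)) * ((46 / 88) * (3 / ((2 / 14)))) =7.08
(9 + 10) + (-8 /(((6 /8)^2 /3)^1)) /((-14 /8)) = 911 /21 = 43.38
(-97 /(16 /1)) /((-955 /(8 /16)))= 97 /30560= 0.00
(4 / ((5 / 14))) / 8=7 / 5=1.40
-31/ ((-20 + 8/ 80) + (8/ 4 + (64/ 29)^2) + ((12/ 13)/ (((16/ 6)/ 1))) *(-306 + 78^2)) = -3389230/ 217243883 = -0.02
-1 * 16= -16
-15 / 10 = -3 / 2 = -1.50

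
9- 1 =8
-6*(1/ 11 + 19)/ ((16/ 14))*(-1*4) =4410/ 11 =400.91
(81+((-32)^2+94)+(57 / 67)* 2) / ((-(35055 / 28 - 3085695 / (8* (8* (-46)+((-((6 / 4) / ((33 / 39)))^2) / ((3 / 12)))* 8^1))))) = -13443015488 / 23233273425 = -0.58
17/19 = 0.89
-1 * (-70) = 70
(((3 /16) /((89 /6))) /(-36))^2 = 1 /8111104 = 0.00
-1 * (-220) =220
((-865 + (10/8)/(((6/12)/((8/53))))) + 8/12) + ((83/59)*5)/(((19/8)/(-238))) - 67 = -291568102/178239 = -1635.83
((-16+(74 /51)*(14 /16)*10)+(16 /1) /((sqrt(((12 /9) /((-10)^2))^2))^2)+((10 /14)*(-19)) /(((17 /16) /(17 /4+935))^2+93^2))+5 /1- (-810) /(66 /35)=960085267689288911 /10616743374006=90431.24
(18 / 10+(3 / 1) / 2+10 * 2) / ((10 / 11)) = 2563 / 100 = 25.63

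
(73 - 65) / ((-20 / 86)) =-172 / 5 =-34.40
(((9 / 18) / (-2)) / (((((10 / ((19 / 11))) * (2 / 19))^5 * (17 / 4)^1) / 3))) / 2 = -18393198773403 / 17522348800000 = -1.05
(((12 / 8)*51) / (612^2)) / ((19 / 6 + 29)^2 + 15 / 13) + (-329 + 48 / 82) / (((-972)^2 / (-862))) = 11956796850463 / 39904082319762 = 0.30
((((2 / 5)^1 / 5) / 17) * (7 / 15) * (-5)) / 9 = -14 / 11475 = -0.00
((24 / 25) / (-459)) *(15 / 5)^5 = -216 / 425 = -0.51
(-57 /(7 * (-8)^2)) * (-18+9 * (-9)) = 12.60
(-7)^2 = 49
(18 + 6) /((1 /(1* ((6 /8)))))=18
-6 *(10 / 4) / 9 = -5 / 3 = -1.67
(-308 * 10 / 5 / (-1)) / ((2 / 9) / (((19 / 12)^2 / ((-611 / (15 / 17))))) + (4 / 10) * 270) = 833910 / 63109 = 13.21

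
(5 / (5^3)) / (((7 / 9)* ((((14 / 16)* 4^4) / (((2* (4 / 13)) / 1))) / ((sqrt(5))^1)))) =9* sqrt(5) / 63700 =0.00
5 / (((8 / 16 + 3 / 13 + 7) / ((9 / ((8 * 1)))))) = 195 / 268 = 0.73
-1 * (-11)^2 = -121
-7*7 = -49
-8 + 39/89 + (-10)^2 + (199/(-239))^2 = 473458956/5083769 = 93.13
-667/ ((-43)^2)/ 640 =-667/ 1183360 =-0.00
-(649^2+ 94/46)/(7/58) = -561884860/161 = -3489968.07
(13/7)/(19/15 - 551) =-195/57722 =-0.00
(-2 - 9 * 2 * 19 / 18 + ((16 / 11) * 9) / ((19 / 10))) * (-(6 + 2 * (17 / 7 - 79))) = -3037470 / 1463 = -2076.19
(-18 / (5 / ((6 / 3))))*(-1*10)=72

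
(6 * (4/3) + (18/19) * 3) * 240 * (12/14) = 296640/133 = 2230.38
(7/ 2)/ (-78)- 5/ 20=-23/ 78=-0.29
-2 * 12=-24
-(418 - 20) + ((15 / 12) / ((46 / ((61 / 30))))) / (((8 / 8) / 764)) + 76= -77221 / 276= -279.79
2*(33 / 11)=6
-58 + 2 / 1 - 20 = -76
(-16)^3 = -4096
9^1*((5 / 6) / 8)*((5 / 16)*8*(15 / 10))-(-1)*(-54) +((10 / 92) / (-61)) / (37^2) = -6205804477 / 122925248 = -50.48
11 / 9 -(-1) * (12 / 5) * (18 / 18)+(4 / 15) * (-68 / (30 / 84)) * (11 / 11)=-10609 / 225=-47.15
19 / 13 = 1.46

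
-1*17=-17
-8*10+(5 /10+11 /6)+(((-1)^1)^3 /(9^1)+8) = -628 /9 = -69.78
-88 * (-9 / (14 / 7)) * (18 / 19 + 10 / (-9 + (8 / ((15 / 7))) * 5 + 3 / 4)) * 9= 3228984 / 475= 6797.86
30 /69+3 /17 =239 /391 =0.61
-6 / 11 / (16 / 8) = -3 / 11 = -0.27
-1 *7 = -7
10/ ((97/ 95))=950/ 97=9.79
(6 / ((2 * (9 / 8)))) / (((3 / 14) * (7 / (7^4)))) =38416 / 9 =4268.44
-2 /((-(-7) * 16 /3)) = -3 /56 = -0.05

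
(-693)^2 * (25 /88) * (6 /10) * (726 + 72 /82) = 9758441385 /164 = 59502691.37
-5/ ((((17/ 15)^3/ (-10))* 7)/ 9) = 1518750/ 34391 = 44.16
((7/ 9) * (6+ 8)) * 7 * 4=2744/ 9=304.89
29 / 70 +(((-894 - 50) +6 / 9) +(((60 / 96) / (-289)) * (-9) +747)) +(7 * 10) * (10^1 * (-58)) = -9903612583 / 242760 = -40795.90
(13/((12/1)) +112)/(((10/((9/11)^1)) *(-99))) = -1357/14520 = -0.09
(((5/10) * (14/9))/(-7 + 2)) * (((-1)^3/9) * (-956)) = -16.52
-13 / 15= -0.87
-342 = -342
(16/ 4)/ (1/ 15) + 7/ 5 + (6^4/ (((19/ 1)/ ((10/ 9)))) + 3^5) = 36118/ 95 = 380.19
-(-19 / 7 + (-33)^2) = -1086.29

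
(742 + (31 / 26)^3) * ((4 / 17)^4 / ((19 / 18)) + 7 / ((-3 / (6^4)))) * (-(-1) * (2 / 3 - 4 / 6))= 0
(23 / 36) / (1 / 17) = 10.86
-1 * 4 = -4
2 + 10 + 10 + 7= 29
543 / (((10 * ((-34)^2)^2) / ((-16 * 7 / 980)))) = -543 / 116929400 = -0.00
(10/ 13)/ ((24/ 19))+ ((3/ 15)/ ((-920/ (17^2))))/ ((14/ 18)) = 663311/ 1255800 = 0.53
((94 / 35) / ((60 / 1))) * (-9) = -141 / 350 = -0.40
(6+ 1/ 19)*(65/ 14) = 7475/ 266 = 28.10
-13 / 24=-0.54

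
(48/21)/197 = 16/1379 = 0.01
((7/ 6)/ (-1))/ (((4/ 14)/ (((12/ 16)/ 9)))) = -49/ 144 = -0.34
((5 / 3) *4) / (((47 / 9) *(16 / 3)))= 45 / 188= 0.24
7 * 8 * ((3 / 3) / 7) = 8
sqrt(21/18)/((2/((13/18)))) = 13 * sqrt(42)/216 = 0.39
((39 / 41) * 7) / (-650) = -21 / 2050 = -0.01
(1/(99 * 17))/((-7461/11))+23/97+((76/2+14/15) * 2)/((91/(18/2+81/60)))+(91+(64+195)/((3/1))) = 46962341301398/251907794775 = 186.43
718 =718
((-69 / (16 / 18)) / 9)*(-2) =69 / 4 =17.25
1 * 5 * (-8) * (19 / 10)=-76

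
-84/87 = -28/29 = -0.97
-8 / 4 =-2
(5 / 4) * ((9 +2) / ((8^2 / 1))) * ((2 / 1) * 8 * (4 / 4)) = 55 / 16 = 3.44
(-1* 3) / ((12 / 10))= -5 / 2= -2.50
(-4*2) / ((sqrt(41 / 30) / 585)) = -4680*sqrt(1230) / 41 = -4003.27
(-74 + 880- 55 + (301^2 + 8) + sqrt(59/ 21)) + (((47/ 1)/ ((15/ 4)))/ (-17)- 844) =sqrt(1239)/ 21 + 23081392/ 255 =90516.94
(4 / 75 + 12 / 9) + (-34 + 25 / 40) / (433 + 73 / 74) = 841261 / 642300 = 1.31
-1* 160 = -160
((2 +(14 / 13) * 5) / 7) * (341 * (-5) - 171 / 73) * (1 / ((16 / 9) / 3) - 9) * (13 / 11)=87494472 / 5621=15565.64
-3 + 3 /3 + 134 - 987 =-855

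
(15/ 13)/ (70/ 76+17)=190/ 2951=0.06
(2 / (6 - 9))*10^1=-20 / 3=-6.67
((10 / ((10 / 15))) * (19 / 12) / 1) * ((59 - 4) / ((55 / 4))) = 95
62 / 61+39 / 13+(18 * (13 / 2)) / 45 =2018 / 305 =6.62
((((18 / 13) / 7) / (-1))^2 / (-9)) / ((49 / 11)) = -396 / 405769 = -0.00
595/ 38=15.66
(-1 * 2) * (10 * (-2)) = 40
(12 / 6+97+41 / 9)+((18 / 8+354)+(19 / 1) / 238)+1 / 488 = 240359249 / 522648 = 459.89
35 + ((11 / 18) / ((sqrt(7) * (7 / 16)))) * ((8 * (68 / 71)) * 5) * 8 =35 + 1914880 * sqrt(7) / 31311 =196.81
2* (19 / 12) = 19 / 6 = 3.17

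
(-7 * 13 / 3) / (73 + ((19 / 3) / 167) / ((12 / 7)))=-182364 / 439009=-0.42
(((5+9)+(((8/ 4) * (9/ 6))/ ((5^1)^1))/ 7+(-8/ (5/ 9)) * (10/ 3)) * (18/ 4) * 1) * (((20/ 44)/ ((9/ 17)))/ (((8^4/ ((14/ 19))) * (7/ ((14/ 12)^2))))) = -141253/ 30818304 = -0.00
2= 2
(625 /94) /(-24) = -625 /2256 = -0.28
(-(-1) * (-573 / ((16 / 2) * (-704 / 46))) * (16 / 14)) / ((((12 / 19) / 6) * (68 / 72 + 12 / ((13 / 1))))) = 67041 / 2464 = 27.21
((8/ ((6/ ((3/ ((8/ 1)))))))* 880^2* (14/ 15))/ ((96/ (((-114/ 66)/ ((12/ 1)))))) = -14630/ 27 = -541.85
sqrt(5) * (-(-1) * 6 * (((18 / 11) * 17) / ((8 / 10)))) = 2295 * sqrt(5) / 11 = 466.53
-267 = -267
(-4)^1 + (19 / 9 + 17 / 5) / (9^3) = -130972 / 32805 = -3.99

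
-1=-1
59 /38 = 1.55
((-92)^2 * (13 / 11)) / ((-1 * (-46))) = 2392 / 11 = 217.45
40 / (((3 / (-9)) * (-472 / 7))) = 105 / 59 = 1.78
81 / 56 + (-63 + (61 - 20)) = -20.55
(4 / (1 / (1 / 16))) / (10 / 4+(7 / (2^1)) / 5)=5 / 64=0.08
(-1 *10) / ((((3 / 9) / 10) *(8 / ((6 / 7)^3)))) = -23.62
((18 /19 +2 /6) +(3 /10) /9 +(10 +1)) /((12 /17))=119323 /6840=17.44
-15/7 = -2.14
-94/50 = -47/25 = -1.88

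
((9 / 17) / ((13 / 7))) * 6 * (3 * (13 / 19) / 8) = 0.44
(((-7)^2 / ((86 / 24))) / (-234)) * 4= -392 / 1677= -0.23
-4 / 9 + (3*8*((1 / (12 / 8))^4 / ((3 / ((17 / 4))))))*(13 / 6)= 3428 / 243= 14.11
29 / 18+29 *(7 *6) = 21953 / 18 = 1219.61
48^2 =2304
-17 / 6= -2.83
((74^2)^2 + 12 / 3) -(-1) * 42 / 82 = 1229449801 / 41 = 29986580.51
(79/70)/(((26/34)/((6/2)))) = 4029/910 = 4.43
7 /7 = 1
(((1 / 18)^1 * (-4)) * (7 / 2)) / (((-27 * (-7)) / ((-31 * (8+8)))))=496 / 243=2.04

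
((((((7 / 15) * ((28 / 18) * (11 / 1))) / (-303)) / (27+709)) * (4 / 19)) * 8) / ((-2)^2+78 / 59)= -0.00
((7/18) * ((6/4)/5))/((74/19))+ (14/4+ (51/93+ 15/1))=2625943/137640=19.08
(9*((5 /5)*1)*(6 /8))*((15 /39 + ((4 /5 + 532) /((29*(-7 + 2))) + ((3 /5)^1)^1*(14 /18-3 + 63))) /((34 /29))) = 4221333 /22100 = 191.01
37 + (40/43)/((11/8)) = 17821/473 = 37.68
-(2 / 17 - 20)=338 / 17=19.88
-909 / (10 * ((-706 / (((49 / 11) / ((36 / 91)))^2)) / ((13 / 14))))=3729422879 / 246026880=15.16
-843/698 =-1.21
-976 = -976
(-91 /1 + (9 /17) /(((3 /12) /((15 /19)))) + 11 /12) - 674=-2955107 /3876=-762.41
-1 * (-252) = 252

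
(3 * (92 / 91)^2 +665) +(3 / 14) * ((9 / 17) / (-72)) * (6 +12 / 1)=752355011 / 1126216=668.04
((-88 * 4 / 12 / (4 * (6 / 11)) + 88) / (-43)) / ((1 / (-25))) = 16775 / 387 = 43.35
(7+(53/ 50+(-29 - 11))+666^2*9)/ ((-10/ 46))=-4590767869/ 250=-18363071.48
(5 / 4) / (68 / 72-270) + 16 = 154931 / 9686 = 16.00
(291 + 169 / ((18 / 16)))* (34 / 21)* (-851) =-114896914 / 189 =-607920.18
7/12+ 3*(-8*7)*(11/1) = -22169/12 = -1847.42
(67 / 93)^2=4489 / 8649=0.52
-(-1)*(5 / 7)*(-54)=-270 / 7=-38.57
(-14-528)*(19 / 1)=-10298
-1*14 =-14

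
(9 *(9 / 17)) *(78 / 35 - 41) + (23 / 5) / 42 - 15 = -712661 / 3570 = -199.62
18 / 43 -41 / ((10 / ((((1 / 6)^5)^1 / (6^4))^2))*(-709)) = 12961081670023251683 / 30962583989499985920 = 0.42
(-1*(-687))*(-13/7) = -8931/7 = -1275.86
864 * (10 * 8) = 69120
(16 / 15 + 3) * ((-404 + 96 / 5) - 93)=-1943.05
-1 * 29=-29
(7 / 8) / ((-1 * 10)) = -0.09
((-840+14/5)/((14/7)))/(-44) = 2093/220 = 9.51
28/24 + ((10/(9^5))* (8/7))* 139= 986707/826686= 1.19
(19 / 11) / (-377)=-19 / 4147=-0.00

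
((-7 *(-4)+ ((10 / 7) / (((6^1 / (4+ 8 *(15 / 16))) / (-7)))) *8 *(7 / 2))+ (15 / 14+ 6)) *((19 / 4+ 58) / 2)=-5287817 / 336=-15737.55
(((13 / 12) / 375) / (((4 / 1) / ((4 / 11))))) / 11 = 0.00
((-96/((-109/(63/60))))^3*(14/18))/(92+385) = 0.00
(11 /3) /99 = 1 /27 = 0.04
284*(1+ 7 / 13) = 5680 / 13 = 436.92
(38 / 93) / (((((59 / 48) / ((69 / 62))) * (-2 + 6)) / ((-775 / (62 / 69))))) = -4522950 / 56699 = -79.77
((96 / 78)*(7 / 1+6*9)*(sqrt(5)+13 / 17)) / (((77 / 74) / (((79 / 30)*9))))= 8558544 / 6545+8558544*sqrt(5) / 5005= 5131.32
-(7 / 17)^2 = -49 / 289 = -0.17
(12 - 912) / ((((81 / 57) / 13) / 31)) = -765700 / 3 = -255233.33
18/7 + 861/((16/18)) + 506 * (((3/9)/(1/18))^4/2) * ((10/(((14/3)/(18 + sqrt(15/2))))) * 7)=2459160 * sqrt(30) + 4957720947/56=102000105.24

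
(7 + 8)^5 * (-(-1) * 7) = 5315625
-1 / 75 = -0.01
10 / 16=5 / 8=0.62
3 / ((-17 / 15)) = -45 / 17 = -2.65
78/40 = 1.95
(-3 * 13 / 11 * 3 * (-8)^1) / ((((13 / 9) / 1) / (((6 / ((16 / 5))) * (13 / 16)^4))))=34701615 / 720896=48.14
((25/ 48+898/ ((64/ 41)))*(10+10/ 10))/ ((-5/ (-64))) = 1216094/ 15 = 81072.93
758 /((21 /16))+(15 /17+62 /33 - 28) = 722941 /1309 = 552.28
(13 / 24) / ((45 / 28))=91 / 270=0.34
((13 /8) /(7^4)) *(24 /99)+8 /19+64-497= -651215780 /1505427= -432.58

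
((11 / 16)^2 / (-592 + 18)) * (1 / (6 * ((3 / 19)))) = -2299 / 2644992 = -0.00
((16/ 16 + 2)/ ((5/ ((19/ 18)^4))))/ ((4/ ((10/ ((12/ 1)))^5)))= 81450625/ 1088391168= 0.07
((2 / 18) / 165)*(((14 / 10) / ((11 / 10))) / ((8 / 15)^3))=175 / 30976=0.01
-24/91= -0.26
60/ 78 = 10/ 13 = 0.77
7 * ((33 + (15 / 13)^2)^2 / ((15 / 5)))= 78547476 / 28561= 2750.17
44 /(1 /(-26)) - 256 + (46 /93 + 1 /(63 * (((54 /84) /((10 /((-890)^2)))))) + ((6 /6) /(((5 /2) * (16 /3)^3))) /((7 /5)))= -1995256385185639 /1425688750080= -1399.50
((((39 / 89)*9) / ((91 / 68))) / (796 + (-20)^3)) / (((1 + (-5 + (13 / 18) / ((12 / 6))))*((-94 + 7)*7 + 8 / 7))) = -16524 / 89345890045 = -0.00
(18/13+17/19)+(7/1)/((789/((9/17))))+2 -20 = -17355706/1104337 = -15.72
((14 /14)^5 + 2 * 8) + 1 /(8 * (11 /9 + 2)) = 3953 /232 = 17.04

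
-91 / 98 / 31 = -13 / 434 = -0.03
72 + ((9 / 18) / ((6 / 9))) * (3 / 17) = 4905 / 68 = 72.13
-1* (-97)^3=912673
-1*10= -10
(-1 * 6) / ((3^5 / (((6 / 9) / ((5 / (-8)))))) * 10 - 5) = 48 / 18265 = 0.00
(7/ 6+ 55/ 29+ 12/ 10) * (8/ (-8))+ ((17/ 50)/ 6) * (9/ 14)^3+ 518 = 12264694837/ 23872800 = 513.75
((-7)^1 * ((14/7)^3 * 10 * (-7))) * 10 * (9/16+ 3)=139650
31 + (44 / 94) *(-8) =1281 / 47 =27.26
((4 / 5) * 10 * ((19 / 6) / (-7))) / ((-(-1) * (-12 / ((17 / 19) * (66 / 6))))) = 187 / 63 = 2.97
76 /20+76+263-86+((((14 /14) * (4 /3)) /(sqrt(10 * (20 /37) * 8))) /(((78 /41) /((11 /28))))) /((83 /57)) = 8569 * sqrt(37) /1812720+1284 /5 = 256.83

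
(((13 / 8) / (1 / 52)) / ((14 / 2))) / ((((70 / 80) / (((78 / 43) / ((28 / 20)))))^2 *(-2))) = -411278400 / 31076143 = -13.23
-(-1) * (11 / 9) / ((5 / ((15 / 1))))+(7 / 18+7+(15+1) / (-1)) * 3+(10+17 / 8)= -241 / 24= -10.04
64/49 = 1.31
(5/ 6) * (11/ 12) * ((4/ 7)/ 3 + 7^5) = 19412305/ 1512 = 12838.83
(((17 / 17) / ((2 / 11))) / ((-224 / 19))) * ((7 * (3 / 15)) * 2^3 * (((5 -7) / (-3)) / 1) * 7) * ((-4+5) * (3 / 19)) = -77 / 20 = -3.85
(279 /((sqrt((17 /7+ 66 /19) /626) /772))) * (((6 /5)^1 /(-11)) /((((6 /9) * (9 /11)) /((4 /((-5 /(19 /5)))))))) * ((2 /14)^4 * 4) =65477952 * sqrt(65357530) /235598125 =2246.83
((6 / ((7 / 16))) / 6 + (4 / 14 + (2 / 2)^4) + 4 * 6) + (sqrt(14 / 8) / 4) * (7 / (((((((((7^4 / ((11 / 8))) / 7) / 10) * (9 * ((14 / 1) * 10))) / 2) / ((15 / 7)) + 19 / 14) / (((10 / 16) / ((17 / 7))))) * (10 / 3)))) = 56595 * sqrt(7) / 6145238336 + 193 / 7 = 27.57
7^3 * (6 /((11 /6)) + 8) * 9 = 382788 /11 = 34798.91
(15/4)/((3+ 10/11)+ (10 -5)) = 165/392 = 0.42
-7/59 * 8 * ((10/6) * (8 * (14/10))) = -3136/177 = -17.72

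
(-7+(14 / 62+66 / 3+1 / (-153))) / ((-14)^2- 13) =72185 / 867969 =0.08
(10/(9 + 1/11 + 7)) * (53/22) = 265/177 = 1.50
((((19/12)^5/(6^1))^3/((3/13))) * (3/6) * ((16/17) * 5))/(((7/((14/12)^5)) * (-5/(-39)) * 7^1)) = 880004390540752432998133/54990494891668471283712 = 16.00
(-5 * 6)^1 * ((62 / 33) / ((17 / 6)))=-3720 / 187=-19.89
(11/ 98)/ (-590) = -11/ 57820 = -0.00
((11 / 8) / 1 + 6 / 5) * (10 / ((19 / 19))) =103 / 4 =25.75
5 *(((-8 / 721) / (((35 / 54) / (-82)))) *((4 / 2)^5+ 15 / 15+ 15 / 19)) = 237.16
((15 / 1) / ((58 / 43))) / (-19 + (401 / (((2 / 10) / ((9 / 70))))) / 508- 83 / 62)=-71102220 / 126794873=-0.56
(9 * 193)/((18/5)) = 482.50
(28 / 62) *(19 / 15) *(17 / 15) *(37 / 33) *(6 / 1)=334628 / 76725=4.36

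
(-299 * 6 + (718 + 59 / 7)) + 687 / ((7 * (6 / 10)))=-904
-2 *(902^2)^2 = -1323902937632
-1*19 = -19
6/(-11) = -6/11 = -0.55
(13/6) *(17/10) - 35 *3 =-6079/60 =-101.32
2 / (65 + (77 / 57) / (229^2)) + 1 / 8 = 121060087 / 777175928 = 0.16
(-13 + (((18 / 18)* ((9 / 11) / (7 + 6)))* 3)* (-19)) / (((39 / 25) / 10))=-593000 / 5577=-106.33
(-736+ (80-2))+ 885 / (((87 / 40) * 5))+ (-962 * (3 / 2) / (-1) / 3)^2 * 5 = 33530623 / 29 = 1156228.38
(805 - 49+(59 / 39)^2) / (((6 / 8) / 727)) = 735034.44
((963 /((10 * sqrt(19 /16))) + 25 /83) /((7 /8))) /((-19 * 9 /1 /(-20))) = 4000 /99351 + 6848 * sqrt(19) /2527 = 11.85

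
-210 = -210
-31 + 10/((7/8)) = -137/7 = -19.57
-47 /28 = -1.68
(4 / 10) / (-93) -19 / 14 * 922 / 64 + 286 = 55505689 / 208320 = 266.44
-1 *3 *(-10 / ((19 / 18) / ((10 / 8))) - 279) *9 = 7852.74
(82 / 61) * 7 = 574 / 61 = 9.41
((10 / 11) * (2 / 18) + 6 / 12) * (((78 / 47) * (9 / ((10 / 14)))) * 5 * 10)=324870 / 517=628.38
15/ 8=1.88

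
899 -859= 40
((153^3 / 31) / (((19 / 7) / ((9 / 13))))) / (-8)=-225639351 / 61256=-3683.55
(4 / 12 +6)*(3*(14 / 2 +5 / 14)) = 1957 / 14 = 139.79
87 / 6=29 / 2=14.50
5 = 5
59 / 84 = 0.70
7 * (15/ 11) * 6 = 630/ 11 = 57.27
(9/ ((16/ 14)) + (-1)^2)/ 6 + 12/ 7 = 1073/ 336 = 3.19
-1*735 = -735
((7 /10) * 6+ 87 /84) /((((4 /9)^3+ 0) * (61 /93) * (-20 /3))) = -149085603 /10931200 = -13.64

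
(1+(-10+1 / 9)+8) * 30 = -80 / 3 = -26.67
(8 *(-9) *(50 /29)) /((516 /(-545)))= 163500 /1247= 131.11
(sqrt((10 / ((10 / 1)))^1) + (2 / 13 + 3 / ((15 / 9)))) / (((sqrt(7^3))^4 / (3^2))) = 1728 / 7647185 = 0.00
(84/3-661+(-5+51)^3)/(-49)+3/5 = -483368/245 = -1972.93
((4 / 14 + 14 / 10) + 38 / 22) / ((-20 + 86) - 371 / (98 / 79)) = -0.01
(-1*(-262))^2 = 68644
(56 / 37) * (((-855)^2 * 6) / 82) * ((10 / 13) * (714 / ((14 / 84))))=5261274648000 / 19721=266785388.57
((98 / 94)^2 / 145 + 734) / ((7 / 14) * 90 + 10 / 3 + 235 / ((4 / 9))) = 2821275252 / 2218112125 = 1.27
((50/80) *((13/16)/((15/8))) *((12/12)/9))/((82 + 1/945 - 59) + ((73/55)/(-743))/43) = 159904745/122221828912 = 0.00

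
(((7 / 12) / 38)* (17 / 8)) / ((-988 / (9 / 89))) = -357 / 106925312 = -0.00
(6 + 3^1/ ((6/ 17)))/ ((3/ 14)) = 203/ 3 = 67.67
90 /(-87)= -30 /29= -1.03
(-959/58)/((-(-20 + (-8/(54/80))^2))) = 699111/5093560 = 0.14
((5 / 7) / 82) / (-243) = -5 / 139482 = -0.00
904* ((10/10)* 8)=7232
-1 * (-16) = 16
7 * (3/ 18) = 7/ 6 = 1.17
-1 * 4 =-4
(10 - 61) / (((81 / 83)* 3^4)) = -1411 / 2187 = -0.65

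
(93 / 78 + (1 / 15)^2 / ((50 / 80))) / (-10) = -35083 / 292500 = -0.12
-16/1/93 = -16/93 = -0.17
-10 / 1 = -10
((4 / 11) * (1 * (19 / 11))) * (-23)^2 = 40204 / 121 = 332.26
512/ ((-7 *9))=-512/ 63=-8.13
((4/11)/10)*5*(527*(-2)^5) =-33728/11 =-3066.18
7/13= 0.54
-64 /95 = -0.67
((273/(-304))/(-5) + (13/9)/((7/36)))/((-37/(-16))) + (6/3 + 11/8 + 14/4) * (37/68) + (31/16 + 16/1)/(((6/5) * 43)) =6370118963/863340240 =7.38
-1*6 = -6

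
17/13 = 1.31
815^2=664225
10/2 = 5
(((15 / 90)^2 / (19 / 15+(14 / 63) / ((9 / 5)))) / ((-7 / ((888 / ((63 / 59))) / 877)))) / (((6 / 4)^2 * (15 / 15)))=-87320 / 72581397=-0.00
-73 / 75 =-0.97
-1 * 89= -89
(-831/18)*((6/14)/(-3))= 277/42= 6.60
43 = 43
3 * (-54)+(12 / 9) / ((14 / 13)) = -3376 / 21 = -160.76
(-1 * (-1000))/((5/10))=2000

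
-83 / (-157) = 83 / 157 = 0.53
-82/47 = -1.74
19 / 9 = 2.11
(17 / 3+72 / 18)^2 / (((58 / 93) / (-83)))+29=-74443 / 6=-12407.17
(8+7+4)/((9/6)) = 38/3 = 12.67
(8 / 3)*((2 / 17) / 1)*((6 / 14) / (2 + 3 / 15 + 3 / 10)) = 0.05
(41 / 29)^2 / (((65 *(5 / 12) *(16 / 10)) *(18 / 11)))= 18491 / 655980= 0.03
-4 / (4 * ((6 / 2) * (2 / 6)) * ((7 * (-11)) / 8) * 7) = 8 / 539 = 0.01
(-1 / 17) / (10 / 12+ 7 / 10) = -15 / 391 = -0.04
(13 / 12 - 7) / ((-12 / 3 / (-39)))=-923 / 16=-57.69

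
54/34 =27/17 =1.59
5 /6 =0.83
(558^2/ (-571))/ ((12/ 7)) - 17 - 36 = -211892/ 571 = -371.09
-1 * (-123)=123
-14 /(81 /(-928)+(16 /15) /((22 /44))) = -194880 /28481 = -6.84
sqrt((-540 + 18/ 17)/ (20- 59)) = sqrt(674934)/ 221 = 3.72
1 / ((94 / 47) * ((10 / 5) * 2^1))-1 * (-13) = 105 / 8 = 13.12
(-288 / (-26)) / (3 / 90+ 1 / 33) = 15840 / 91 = 174.07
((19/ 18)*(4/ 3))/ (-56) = -19/ 756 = -0.03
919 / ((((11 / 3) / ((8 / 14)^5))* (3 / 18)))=16939008 / 184877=91.62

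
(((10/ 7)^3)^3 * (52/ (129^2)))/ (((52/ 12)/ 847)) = 484000000000/ 31977351147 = 15.14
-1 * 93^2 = -8649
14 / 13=1.08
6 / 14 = 3 / 7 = 0.43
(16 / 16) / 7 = 1 / 7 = 0.14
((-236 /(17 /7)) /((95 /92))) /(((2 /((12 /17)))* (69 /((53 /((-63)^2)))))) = -100064 /15566985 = -0.01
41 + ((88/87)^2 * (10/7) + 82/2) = 4422046/52983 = 83.46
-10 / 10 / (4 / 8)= -2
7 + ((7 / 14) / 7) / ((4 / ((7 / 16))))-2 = 641 / 128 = 5.01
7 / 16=0.44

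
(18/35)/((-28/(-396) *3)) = 594/245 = 2.42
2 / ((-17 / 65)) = -130 / 17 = -7.65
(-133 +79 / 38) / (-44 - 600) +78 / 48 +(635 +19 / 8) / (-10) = -15150421 / 244720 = -61.91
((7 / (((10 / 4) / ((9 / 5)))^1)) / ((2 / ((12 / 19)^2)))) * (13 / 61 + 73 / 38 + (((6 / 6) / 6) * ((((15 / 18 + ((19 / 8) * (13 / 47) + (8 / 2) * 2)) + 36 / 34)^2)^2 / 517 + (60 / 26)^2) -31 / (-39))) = 4490850241660209174861823129 / 572118810736110866281996800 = 7.85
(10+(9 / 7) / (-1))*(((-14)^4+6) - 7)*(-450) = -1054491750 / 7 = -150641678.57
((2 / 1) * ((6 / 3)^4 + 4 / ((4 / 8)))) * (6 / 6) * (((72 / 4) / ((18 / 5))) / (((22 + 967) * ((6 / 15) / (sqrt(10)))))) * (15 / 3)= 9.59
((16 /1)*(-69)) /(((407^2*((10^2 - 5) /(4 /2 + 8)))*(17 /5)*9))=-3680 /160513881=-0.00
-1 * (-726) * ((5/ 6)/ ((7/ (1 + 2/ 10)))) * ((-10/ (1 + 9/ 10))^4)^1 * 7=72600000000/ 130321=557085.96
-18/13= -1.38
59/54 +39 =2165/54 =40.09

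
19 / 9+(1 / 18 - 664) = -3971 / 6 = -661.83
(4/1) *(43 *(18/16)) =387/2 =193.50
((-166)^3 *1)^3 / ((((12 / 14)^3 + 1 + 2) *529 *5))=-9969465724998861.35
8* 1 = 8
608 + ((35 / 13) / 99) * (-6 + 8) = 782566 / 1287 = 608.05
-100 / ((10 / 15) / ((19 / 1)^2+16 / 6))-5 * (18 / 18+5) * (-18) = -54010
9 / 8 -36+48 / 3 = -18.88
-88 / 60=-22 / 15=-1.47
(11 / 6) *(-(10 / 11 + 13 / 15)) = -293 / 90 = -3.26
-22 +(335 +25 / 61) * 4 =80498 / 61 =1319.64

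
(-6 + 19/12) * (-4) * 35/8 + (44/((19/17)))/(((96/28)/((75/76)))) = 383915/4332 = 88.62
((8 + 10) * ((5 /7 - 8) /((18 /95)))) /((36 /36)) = -4845 /7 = -692.14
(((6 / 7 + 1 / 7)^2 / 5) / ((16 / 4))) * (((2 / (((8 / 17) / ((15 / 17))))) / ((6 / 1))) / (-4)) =-1 / 128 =-0.01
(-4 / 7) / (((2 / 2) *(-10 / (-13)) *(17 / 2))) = -0.09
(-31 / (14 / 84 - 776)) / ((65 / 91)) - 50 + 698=648.06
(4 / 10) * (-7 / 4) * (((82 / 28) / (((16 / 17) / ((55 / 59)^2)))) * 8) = -421685 / 27848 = -15.14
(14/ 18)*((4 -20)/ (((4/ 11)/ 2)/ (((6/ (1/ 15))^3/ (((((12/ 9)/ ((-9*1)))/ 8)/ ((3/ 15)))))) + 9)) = -538876800/ 389723399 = -1.38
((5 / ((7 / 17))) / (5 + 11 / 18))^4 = 5479812810000 / 249849022801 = 21.93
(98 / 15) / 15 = 98 / 225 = 0.44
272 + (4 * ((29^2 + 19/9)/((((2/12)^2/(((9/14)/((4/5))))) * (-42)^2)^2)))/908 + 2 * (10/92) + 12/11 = 4220957407203/15443885072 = 273.31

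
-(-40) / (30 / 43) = 172 / 3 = 57.33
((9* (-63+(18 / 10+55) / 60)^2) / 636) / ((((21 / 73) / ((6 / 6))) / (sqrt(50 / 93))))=395289817* sqrt(186) / 38815875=138.89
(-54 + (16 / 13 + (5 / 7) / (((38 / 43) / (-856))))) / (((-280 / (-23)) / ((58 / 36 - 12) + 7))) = 207.29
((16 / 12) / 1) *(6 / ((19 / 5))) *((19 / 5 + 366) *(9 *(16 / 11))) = 2130048 / 209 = 10191.62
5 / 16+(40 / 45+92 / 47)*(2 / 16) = 4523 / 6768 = 0.67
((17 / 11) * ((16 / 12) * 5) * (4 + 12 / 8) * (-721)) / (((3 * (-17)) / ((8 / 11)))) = 57680 / 99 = 582.63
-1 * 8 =-8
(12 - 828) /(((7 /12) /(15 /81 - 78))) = 2285888 /21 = 108851.81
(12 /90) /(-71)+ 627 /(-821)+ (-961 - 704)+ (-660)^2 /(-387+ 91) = -101499197764 /32351505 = -3137.39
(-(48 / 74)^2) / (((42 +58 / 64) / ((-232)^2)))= -992083968 / 1879637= -527.81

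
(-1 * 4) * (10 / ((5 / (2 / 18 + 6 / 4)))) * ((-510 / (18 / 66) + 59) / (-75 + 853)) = 105038 / 3501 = 30.00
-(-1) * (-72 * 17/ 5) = -1224/ 5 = -244.80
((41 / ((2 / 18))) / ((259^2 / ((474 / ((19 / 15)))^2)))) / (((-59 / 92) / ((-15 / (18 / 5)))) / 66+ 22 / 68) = 8022967079490000 / 3393978824873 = 2363.88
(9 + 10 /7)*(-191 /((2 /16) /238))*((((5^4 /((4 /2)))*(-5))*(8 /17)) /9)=309844444.44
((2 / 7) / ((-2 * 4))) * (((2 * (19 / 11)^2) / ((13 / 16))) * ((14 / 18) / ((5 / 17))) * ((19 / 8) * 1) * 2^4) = -1865648 / 70785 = -26.36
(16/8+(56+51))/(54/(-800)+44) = 43600/17573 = 2.48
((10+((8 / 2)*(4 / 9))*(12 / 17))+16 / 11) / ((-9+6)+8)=1426 / 561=2.54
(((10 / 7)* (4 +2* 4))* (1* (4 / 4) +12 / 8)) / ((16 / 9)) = 675 / 28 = 24.11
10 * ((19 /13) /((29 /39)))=570 /29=19.66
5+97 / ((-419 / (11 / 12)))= 4.79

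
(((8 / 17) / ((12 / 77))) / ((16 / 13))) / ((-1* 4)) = -1001 / 1632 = -0.61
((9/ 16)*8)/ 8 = 9/ 16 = 0.56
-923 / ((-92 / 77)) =71071 / 92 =772.51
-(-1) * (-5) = -5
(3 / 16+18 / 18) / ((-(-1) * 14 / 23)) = 437 / 224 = 1.95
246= 246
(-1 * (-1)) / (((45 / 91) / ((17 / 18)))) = 1547 / 810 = 1.91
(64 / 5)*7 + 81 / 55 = 91.07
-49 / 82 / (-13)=49 / 1066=0.05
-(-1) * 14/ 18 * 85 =595/ 9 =66.11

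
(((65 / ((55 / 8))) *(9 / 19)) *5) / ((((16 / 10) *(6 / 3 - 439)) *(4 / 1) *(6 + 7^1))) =-225 / 365332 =-0.00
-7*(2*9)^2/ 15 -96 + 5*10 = -986/ 5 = -197.20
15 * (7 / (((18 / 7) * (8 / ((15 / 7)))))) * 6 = 525 / 8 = 65.62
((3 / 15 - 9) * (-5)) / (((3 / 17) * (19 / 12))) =2992 / 19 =157.47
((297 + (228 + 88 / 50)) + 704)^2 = 946731361 / 625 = 1514770.18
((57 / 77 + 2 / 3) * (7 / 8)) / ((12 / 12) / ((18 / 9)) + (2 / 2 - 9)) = -65 / 396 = -0.16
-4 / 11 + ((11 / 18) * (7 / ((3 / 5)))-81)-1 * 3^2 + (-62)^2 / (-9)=-510.35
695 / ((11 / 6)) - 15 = 4005 / 11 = 364.09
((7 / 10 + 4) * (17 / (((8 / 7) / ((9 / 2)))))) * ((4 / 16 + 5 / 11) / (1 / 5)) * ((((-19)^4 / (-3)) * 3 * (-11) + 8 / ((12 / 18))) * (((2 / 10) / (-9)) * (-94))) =3318733903.56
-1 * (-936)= 936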